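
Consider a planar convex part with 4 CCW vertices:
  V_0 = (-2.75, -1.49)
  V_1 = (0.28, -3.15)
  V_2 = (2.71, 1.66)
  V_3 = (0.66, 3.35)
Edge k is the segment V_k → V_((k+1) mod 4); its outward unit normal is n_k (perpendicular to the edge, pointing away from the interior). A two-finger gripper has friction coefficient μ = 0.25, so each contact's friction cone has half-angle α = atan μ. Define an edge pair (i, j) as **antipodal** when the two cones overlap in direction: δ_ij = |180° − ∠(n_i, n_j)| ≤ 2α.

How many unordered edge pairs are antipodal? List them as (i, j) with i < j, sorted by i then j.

count = 2; pairs: (0,2), (1,3)

α = atan 0.25 = 14.04°;  2α = 28.07°
n_0 = (-0.4805, -0.8770)
n_1 = (+0.8926, -0.4509)
n_2 = (+0.6361, +0.7716)
n_3 = (-0.8175, +0.5760)
  (0,1): δ = 88.09°  ·
  (0,2): δ = 10.79°  ✓
  (0,3): δ = 83.55°  ·
  (1,2): δ = 102.70°  ·
  (1,3): δ = 8.36°  ✓
  (2,3): δ = 85.66°  ·
antipodal pairs: 2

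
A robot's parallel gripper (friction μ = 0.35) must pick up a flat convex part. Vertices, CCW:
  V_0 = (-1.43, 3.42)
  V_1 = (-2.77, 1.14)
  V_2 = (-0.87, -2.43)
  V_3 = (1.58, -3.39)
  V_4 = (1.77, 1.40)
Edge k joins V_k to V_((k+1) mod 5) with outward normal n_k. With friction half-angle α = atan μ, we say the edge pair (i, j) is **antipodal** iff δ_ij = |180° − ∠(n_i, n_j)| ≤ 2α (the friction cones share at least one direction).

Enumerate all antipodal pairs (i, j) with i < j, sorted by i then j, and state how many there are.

count = 4; pairs: (0,3), (1,3), (1,4), (2,4)

α = atan 0.35 = 19.29°;  2α = 38.58°
n_0 = (-0.8621, +0.5067)
n_1 = (-0.8828, -0.4698)
n_2 = (-0.3648, -0.9311)
n_3 = (+0.9992, -0.0396)
n_4 = (+0.5338, +0.8456)
  (0,1): δ = 121.53°  ·
  (0,2): δ = 80.95°  ·
  (0,3): δ = 28.17°  ✓
  (0,4): δ = 88.18°  ·
  (1,2): δ = 139.42°  ·
  (1,3): δ = 30.29°  ✓
  (1,4): δ = 29.72°  ✓
  (2,3): δ = 70.87°  ·
  (2,4): δ = 10.87°  ✓
  (3,4): δ = 119.99°  ·
antipodal pairs: 4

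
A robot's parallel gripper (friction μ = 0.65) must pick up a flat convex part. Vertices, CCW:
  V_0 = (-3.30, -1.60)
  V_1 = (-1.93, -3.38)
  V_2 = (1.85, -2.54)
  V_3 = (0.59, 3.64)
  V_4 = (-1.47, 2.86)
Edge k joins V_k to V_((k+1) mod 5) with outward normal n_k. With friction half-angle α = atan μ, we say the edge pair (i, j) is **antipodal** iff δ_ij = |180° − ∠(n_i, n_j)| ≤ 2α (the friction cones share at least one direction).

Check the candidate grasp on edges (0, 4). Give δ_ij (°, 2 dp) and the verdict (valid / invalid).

δ = 120.11°, invalid

α = atan 0.65 = 33.02°;  2α = 66.05°
edge 0: e_0 = (+1.37, -1.78);  n_0 = (-0.7925, -0.6099)
edge 4: e_4 = (-1.83, -4.46);  n_4 = (-0.9251, +0.3796)
∠(n_0, n_4) = 59.89°
δ = |180° − 59.89°| = 120.11°
120.11° > 2α = 66.05°  →  invalid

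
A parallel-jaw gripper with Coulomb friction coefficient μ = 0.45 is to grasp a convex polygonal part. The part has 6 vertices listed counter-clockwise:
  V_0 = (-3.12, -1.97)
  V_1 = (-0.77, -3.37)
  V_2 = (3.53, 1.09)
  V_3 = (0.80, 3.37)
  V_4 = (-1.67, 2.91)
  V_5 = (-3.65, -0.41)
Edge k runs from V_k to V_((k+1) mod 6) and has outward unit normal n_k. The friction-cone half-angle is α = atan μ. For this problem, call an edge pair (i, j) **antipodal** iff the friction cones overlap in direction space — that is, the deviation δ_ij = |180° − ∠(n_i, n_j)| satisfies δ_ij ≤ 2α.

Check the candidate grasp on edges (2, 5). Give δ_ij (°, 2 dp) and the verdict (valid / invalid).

δ = 31.37°, valid

α = atan 0.45 = 24.23°;  2α = 48.46°
edge 2: e_2 = (-2.73, +2.28);  n_2 = (+0.6410, +0.7675)
edge 5: e_5 = (+0.53, -1.56);  n_5 = (-0.9468, -0.3217)
∠(n_2, n_5) = 148.63°
δ = |180° − 148.63°| = 31.37°
31.37° ≤ 2α = 48.46°  →  valid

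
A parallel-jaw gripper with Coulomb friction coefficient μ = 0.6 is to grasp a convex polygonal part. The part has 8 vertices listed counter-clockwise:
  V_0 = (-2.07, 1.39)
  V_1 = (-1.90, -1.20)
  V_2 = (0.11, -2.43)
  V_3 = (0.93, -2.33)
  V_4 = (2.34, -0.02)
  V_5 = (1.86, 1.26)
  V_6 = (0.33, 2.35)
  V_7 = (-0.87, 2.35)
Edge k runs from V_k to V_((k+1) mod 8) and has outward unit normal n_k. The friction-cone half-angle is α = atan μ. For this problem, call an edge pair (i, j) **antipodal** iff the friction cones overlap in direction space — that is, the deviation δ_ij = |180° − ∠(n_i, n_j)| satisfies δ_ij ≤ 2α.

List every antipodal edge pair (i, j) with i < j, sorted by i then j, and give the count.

count = 11; pairs: (0,3), (0,4), (0,5), (1,4), (1,5), (1,6), (2,5), (2,6), (2,7), (3,6), (3,7)

α = atan 0.6 = 30.96°;  2α = 61.93°
n_0 = (-0.9979, -0.0655)
n_1 = (-0.5220, -0.8530)
n_2 = (+0.1211, -0.9926)
n_3 = (+0.8536, -0.5210)
n_4 = (+0.9363, +0.3511)
n_5 = (+0.5802, +0.8145)
n_6 = (+0.0000, +1.0000)
n_7 = (-0.6247, +0.7809)
  (0,1): δ = 125.22°  ·
  (0,2): δ = 86.80°  ·
  (0,3): δ = 35.15°  ✓
  (0,4): δ = 16.80°  ✓
  (0,5): δ = 50.78°  ✓
  (0,6): δ = 86.24°  ·
  (0,7): δ = 124.90°  ·
  (1,2): δ = 141.58°  ·
  (1,3): δ = 89.94°  ·
  (1,4): δ = 37.98°  ✓
  (1,5): δ = 4.00°  ✓
  (1,6): δ = 31.46°  ✓
  (1,7): δ = 70.12°  ·
  (2,3): δ = 128.35°  ·
  (2,4): δ = 76.40°  ·
  (2,5): δ = 42.42°  ✓
  (2,6): δ = 6.95°  ✓
  (2,7): δ = 31.71°  ✓
  (3,4): δ = 128.04°  ·
  (3,5): δ = 94.07°  ·
  (3,6): δ = 58.60°  ✓
  (3,7): δ = 19.94°  ✓
  (4,5): δ = 146.02°  ·
  (4,6): δ = 110.56°  ·
  (4,7): δ = 71.90°  ·
  (5,6): δ = 144.53°  ·
  (5,7): δ = 105.87°  ·
  (6,7): δ = 141.34°  ·
antipodal pairs: 11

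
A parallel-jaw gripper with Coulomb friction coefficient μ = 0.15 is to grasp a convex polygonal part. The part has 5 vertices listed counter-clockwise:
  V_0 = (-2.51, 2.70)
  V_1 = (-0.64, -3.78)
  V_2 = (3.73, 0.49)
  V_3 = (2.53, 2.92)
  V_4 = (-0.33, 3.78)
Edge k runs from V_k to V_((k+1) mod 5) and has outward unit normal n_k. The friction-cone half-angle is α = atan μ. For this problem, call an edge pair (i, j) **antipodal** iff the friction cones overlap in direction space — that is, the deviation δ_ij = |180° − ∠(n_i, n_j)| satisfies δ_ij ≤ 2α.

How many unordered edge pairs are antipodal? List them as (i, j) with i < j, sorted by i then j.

count = 1; pairs: (0,2)

α = atan 0.15 = 8.53°;  2α = 17.06°
n_0 = (-0.9608, -0.2773)
n_1 = (+0.6989, -0.7152)
n_2 = (+0.8966, +0.4428)
n_3 = (+0.2880, +0.9576)
n_4 = (-0.4439, +0.8961)
  (0,1): δ = 61.76°  ·
  (0,2): δ = 10.18°  ✓
  (0,3): δ = 57.17°  ·
  (0,4): δ = 100.26°  ·
  (1,2): δ = 108.06°  ·
  (1,3): δ = 61.07°  ·
  (1,4): δ = 17.98°  ·
  (2,3): δ = 133.02°  ·
  (2,4): δ = 89.93°  ·
  (3,4): δ = 136.91°  ·
antipodal pairs: 1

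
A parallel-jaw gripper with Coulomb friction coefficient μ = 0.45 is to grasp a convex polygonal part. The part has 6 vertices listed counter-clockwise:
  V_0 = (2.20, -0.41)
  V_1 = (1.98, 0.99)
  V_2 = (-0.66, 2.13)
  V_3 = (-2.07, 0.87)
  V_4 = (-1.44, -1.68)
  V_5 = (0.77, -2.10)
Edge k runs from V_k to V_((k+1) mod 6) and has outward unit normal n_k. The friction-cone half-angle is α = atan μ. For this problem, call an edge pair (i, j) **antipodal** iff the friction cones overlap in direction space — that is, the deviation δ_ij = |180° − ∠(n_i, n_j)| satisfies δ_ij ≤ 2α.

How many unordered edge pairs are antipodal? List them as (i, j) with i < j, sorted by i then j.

count = 3; pairs: (0,3), (1,4), (2,5)

α = atan 0.45 = 24.23°;  2α = 48.46°
n_0 = (+0.9879, +0.1552)
n_1 = (+0.3964, +0.9181)
n_2 = (-0.6663, +0.7457)
n_3 = (-0.9708, -0.2398)
n_4 = (-0.1867, -0.9824)
n_5 = (+0.7634, -0.6459)
  (0,1): δ = 122.29°  ·
  (0,2): δ = 57.15°  ·
  (0,3): δ = 4.95°  ✓
  (0,4): δ = 70.31°  ·
  (0,5): δ = 130.83°  ·
  (1,2): δ = 114.86°  ·
  (1,3): δ = 52.77°  ·
  (1,4): δ = 12.60°  ✓
  (1,5): δ = 73.12°  ·
  (2,3): δ = 117.91°  ·
  (2,4): δ = 52.54°  ·
  (2,5): δ = 7.98°  ✓
  (3,4): δ = 114.64°  ·
  (3,5): δ = 54.11°  ·
  (4,5): δ = 119.48°  ·
antipodal pairs: 3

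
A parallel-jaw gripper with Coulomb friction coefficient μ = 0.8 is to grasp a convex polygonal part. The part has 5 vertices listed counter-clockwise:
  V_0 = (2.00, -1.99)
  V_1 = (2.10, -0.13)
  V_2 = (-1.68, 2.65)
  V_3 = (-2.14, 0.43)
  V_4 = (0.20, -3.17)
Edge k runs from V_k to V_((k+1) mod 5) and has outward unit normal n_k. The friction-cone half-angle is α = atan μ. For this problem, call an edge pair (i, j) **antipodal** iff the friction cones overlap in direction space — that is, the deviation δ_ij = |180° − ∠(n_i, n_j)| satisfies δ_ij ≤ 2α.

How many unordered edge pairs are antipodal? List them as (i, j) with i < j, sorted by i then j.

count = 6; pairs: (0,2), (0,3), (1,2), (1,3), (1,4), (2,4)

α = atan 0.8 = 38.66°;  2α = 77.32°
n_0 = (+0.9986, -0.0537)
n_1 = (+0.5925, +0.8056)
n_2 = (-0.9792, +0.2029)
n_3 = (-0.8384, -0.5450)
n_4 = (+0.5483, -0.8363)
  (0,1): δ = 123.26°  ·
  (0,2): δ = 8.63°  ✓
  (0,3): δ = 36.10°  ✓
  (0,4): δ = 126.32°  ·
  (1,2): δ = 65.37°  ✓
  (1,3): δ = 20.64°  ✓
  (1,4): δ = 69.58°  ✓
  (2,3): δ = 135.27°  ·
  (2,4): δ = 45.05°  ✓
  (3,4): δ = 89.78°  ·
antipodal pairs: 6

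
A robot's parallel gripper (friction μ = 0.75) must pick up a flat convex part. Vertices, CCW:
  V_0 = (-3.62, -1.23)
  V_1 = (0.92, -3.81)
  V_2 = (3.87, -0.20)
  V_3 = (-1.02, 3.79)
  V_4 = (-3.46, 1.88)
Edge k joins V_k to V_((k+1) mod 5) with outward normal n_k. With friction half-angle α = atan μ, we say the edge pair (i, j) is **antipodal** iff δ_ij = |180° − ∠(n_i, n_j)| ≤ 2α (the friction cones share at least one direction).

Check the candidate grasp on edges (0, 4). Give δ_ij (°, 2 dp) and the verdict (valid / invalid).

δ = 116.66°, invalid

α = atan 0.75 = 36.87°;  2α = 73.74°
edge 0: e_0 = (+4.54, -2.58);  n_0 = (-0.4941, -0.8694)
edge 4: e_4 = (-0.16, -3.11);  n_4 = (-0.9987, +0.0514)
∠(n_0, n_4) = 63.34°
δ = |180° − 63.34°| = 116.66°
116.66° > 2α = 73.74°  →  invalid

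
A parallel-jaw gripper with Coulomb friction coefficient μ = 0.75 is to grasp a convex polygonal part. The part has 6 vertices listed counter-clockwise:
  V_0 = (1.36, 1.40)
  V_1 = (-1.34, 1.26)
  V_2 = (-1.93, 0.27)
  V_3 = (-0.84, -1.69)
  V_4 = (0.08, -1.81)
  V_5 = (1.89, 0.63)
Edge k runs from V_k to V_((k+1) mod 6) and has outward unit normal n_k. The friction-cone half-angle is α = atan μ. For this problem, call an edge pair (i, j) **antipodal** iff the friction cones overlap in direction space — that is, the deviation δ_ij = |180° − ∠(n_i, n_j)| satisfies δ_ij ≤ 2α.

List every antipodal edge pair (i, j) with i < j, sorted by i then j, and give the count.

α = atan 0.75 = 36.87°;  2α = 73.74°
n_0 = (-0.0518, +0.9987)
n_1 = (-0.8590, +0.5119)
n_2 = (-0.8739, -0.4860)
n_3 = (-0.1293, -0.9916)
n_4 = (+0.8031, -0.5958)
n_5 = (+0.8237, +0.5670)
  (0,1): δ = 123.76°  ·
  (0,2): δ = 63.89°  ✓
  (0,3): δ = 10.40°  ✓
  (0,4): δ = 50.46°  ✓
  (0,5): δ = 121.57°  ·
  (1,2): δ = 120.13°  ·
  (1,3): δ = 66.64°  ✓
  (1,4): δ = 5.77°  ✓
  (1,5): δ = 65.33°  ✓
  (2,3): δ = 126.51°  ·
  (2,4): δ = 65.65°  ✓
  (2,5): δ = 5.46°  ✓
  (3,4): δ = 119.14°  ·
  (3,5): δ = 48.03°  ✓
  (4,5): δ = 108.89°  ·
antipodal pairs: 9

count = 9; pairs: (0,2), (0,3), (0,4), (1,3), (1,4), (1,5), (2,4), (2,5), (3,5)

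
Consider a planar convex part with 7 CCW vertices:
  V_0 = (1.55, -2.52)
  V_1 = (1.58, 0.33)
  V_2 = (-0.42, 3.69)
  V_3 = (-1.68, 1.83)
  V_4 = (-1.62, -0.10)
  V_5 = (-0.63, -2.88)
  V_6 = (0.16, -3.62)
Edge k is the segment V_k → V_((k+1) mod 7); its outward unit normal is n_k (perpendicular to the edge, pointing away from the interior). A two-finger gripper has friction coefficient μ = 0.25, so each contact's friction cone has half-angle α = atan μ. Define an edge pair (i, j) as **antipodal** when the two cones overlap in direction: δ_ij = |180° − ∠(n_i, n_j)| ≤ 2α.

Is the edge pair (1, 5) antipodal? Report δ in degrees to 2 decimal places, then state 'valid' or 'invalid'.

α = atan 0.25 = 14.04°;  2α = 28.07°
edge 1: e_1 = (-2.00, +3.36);  n_1 = (+0.8593, +0.5115)
edge 5: e_5 = (+0.79, -0.74);  n_5 = (-0.6836, -0.7298)
∠(n_1, n_5) = 163.89°
δ = |180° − 163.89°| = 16.11°
16.11° ≤ 2α = 28.07°  →  valid

δ = 16.11°, valid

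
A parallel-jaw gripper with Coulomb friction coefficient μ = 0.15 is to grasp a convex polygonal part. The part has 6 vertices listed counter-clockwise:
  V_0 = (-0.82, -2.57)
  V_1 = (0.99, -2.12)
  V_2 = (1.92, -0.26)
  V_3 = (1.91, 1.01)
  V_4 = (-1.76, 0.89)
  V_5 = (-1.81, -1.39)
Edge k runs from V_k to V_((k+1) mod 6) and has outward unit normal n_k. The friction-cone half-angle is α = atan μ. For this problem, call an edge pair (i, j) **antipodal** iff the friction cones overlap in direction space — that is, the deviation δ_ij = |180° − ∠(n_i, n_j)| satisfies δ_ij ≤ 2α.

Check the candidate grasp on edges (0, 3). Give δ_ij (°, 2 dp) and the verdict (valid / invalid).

δ = 12.09°, valid

α = atan 0.15 = 8.53°;  2α = 17.06°
edge 0: e_0 = (+1.81, +0.45);  n_0 = (+0.2413, -0.9705)
edge 3: e_3 = (-3.67, -0.12);  n_3 = (-0.0327, +0.9995)
∠(n_0, n_3) = 167.91°
δ = |180° − 167.91°| = 12.09°
12.09° ≤ 2α = 17.06°  →  valid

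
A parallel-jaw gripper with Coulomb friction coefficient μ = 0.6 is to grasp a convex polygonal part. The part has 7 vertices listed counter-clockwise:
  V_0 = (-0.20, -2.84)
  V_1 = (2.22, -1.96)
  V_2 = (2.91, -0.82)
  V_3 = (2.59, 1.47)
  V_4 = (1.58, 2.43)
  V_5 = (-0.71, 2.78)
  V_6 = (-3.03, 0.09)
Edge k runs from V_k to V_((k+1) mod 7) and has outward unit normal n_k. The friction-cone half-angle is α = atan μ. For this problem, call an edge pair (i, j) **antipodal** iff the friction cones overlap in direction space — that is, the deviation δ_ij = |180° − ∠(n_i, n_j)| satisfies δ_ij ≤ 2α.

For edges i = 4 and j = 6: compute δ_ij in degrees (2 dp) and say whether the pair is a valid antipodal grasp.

α = atan 0.6 = 30.96°;  2α = 61.93°
edge 4: e_4 = (-2.29, +0.35);  n_4 = (+0.1511, +0.9885)
edge 6: e_6 = (+2.83, -2.93);  n_6 = (-0.7193, -0.6947)
∠(n_4, n_6) = 142.70°
δ = |180° − 142.70°| = 37.30°
37.30° ≤ 2α = 61.93°  →  valid

δ = 37.30°, valid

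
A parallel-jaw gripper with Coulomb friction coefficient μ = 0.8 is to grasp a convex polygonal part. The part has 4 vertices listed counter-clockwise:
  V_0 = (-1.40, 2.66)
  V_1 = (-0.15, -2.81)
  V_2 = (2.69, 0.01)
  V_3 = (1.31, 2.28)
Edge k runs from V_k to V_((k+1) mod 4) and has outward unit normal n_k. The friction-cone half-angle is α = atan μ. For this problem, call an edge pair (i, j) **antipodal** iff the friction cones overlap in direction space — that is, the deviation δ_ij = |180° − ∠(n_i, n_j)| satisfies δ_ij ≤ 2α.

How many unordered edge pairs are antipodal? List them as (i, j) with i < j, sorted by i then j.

count = 4; pairs: (0,1), (0,2), (0,3), (1,3)

α = atan 0.8 = 38.66°;  2α = 77.32°
n_0 = (-0.9749, -0.2228)
n_1 = (+0.7046, -0.7096)
n_2 = (+0.8545, +0.5195)
n_3 = (+0.1389, +0.9903)
  (0,1): δ = 58.07°  ✓
  (0,2): δ = 18.42°  ✓
  (0,3): δ = 69.15°  ✓
  (1,2): δ = 103.50°  ·
  (1,3): δ = 52.78°  ✓
  (2,3): δ = 129.28°  ·
antipodal pairs: 4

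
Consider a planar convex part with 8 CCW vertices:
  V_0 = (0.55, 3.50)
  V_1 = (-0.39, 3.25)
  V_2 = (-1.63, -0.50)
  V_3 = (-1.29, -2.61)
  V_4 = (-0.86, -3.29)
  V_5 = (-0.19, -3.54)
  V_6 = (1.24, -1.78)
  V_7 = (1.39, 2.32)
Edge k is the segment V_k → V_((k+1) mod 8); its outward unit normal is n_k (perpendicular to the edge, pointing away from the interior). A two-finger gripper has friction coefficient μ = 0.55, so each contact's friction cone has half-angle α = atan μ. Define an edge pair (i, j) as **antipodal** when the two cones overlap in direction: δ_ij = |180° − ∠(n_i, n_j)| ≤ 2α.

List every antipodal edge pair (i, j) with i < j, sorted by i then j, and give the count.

α = atan 0.55 = 28.81°;  2α = 57.62°
n_0 = (-0.2570, +0.9664)
n_1 = (-0.9494, +0.3139)
n_2 = (-0.9873, -0.1591)
n_3 = (-0.8452, -0.5345)
n_4 = (-0.3496, -0.9369)
n_5 = (+0.7761, -0.6306)
n_6 = (+0.9993, -0.0366)
n_7 = (+0.8147, +0.5799)
  (0,1): δ = 123.19°  ·
  (0,2): δ = 95.74°  ·
  (0,3): δ = 72.59°  ·
  (0,4): δ = 35.36°  ✓
  (0,5): δ = 36.01°  ✓
  (0,6): δ = 73.01°  ·
  (0,7): δ = 110.55°  ·
  (1,2): δ = 152.55°  ·
  (1,3): δ = 129.40°  ·
  (1,4): δ = 92.16°  ·
  (1,5): δ = 20.80°  ✓
  (1,6): δ = 16.20°  ✓
  (1,7): δ = 53.74°  ✓
  (2,3): δ = 156.85°  ·
  (2,4): δ = 119.62°  ·
  (2,5): δ = 48.25°  ✓
  (2,6): δ = 11.25°  ✓
  (2,7): δ = 26.29°  ✓
  (3,4): δ = 142.77°  ·
  (3,5): δ = 71.40°  ·
  (3,6): δ = 34.40°  ✓
  (3,7): δ = 3.14°  ✓
  (4,5): δ = 108.63°  ·
  (4,6): δ = 71.63°  ·
  (4,7): δ = 34.09°  ✓
  (5,6): δ = 143.00°  ·
  (5,7): δ = 105.46°  ·
  (6,7): δ = 142.46°  ·
antipodal pairs: 11

count = 11; pairs: (0,4), (0,5), (1,5), (1,6), (1,7), (2,5), (2,6), (2,7), (3,6), (3,7), (4,7)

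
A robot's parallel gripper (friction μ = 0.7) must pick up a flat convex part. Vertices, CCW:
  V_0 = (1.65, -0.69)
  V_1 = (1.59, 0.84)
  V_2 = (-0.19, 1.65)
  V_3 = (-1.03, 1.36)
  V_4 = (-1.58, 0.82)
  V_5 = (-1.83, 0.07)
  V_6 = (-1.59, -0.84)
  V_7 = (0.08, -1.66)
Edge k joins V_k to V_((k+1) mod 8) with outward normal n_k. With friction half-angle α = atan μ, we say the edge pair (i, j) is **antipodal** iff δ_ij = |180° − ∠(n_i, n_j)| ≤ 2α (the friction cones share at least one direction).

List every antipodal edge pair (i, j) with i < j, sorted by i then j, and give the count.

count = 11; pairs: (0,3), (0,4), (0,5), (0,6), (1,5), (1,6), (1,7), (2,6), (2,7), (3,7), (4,7)

α = atan 0.7 = 34.99°;  2α = 69.98°
n_0 = (+0.9992, +0.0392)
n_1 = (+0.4142, +0.9102)
n_2 = (-0.3263, +0.9453)
n_3 = (-0.7006, +0.7136)
n_4 = (-0.9487, +0.3162)
n_5 = (-0.9669, -0.2550)
n_6 = (-0.4408, -0.8976)
n_7 = (+0.5256, -0.8507)
  (0,1): δ = 116.71°  ·
  (0,2): δ = 73.20°  ·
  (0,3): δ = 47.77°  ✓
  (0,4): δ = 20.68°  ✓
  (0,5): δ = 12.53°  ✓
  (0,6): δ = 61.60°  ✓
  (0,7): δ = 119.46°  ·
  (1,2): δ = 136.49°  ·
  (1,3): δ = 111.06°  ·
  (1,4): δ = 83.97°  ·
  (1,5): δ = 50.76°  ✓
  (1,6): δ = 1.68°  ✓
  (1,7): δ = 56.18°  ✓
  (2,3): δ = 154.57°  ·
  (2,4): δ = 127.48°  ·
  (2,5): δ = 94.27°  ·
  (2,6): δ = 45.20°  ✓
  (2,7): δ = 12.66°  ✓
  (3,4): δ = 152.91°  ·
  (3,5): δ = 119.70°  ·
  (3,6): δ = 70.63°  ·
  (3,7): δ = 12.77°  ✓
  (4,5): δ = 146.79°  ·
  (4,6): δ = 97.72°  ·
  (4,7): δ = 39.86°  ✓
  (5,6): δ = 130.93°  ·
  (5,7): δ = 73.07°  ·
  (6,7): δ = 122.14°  ·
antipodal pairs: 11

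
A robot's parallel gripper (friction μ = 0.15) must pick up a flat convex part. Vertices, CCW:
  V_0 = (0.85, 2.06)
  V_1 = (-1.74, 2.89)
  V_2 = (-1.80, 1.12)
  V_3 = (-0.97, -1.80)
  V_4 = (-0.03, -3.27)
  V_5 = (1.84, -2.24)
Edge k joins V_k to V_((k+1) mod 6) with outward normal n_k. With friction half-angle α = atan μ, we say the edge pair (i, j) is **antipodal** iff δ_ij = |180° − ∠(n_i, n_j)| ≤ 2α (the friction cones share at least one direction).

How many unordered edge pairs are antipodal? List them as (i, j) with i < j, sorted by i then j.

α = atan 0.15 = 8.53°;  2α = 17.06°
n_0 = (+0.3052, +0.9523)
n_1 = (-0.9994, +0.0339)
n_2 = (-0.9619, -0.2734)
n_3 = (-0.8425, -0.5387)
n_4 = (+0.4825, -0.8759)
n_5 = (+0.9745, +0.2244)
  (0,1): δ = 74.17°  ·
  (0,2): δ = 56.36°  ·
  (0,3): δ = 39.63°  ·
  (0,4): δ = 46.61°  ·
  (0,5): δ = 120.73°  ·
  (1,2): δ = 162.19°  ·
  (1,3): δ = 145.46°  ·
  (1,4): δ = 59.21°  ·
  (1,5): δ = 14.91°  ✓
  (2,3): δ = 163.27°  ·
  (2,4): δ = 77.02°  ·
  (2,5): δ = 2.90°  ✓
  (3,4): δ = 93.75°  ·
  (3,5): δ = 19.63°  ·
  (4,5): δ = 105.88°  ·
antipodal pairs: 2

count = 2; pairs: (1,5), (2,5)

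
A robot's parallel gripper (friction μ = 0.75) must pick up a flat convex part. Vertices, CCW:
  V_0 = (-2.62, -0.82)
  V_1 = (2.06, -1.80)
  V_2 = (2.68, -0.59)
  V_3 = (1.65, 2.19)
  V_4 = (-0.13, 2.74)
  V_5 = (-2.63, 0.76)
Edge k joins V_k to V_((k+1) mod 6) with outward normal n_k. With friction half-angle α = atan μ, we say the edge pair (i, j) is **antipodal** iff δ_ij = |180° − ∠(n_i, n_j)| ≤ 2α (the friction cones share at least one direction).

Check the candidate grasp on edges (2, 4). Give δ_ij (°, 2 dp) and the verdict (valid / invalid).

δ = 71.95°, valid

α = atan 0.75 = 36.87°;  2α = 73.74°
edge 2: e_2 = (-1.03, +2.78);  n_2 = (+0.9377, +0.3474)
edge 4: e_4 = (-2.50, -1.98);  n_4 = (-0.6209, +0.7839)
∠(n_2, n_4) = 108.05°
δ = |180° − 108.05°| = 71.95°
71.95° ≤ 2α = 73.74°  →  valid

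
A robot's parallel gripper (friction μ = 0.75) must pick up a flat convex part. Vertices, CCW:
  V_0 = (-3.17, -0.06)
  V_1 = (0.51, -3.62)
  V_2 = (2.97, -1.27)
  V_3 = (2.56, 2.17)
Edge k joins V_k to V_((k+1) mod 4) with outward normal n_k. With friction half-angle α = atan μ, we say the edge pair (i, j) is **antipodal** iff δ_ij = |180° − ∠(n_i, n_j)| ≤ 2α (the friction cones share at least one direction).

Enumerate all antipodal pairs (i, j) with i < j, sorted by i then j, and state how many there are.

count = 3; pairs: (0,2), (0,3), (1,3)

α = atan 0.75 = 36.87°;  2α = 73.74°
n_0 = (-0.6953, -0.7187)
n_1 = (+0.6908, -0.7231)
n_2 = (+0.9930, +0.1183)
n_3 = (-0.3627, +0.9319)
  (0,1): δ = 92.26°  ·
  (0,2): δ = 39.15°  ✓
  (0,3): δ = 65.32°  ✓
  (1,2): δ = 126.89°  ·
  (1,3): δ = 22.42°  ✓
  (2,3): δ = 75.53°  ·
antipodal pairs: 3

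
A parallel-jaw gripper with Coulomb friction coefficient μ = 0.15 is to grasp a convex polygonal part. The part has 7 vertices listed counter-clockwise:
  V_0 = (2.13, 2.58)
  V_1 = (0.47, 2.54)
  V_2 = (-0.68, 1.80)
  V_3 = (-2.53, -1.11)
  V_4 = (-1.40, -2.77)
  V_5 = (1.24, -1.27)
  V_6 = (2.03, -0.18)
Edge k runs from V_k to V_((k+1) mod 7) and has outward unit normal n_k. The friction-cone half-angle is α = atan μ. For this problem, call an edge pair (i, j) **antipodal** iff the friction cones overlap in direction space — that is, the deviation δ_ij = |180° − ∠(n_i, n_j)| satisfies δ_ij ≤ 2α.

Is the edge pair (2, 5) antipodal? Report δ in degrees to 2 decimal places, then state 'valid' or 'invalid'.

δ = 3.49°, valid

α = atan 0.15 = 8.53°;  2α = 17.06°
edge 2: e_2 = (-1.85, -2.91);  n_2 = (-0.8439, +0.5365)
edge 5: e_5 = (+0.79, +1.09);  n_5 = (+0.8097, -0.5868)
∠(n_2, n_5) = 176.51°
δ = |180° − 176.51°| = 3.49°
3.49° ≤ 2α = 17.06°  →  valid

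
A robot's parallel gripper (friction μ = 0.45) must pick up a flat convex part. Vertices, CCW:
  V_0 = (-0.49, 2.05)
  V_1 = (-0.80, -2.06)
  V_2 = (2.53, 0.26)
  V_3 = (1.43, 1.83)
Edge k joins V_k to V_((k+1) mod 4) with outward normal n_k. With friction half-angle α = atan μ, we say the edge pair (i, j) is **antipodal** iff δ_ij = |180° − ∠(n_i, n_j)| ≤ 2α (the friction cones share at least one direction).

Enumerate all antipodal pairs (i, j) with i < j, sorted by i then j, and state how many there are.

count = 2; pairs: (0,2), (1,3)

α = atan 0.45 = 24.23°;  2α = 48.46°
n_0 = (-0.9972, +0.0752)
n_1 = (+0.5716, -0.8205)
n_2 = (+0.8190, +0.5738)
n_3 = (+0.1138, +0.9935)
  (0,1): δ = 50.82°  ·
  (0,2): δ = 39.33°  ✓
  (0,3): δ = 87.78°  ·
  (1,2): δ = 89.85°  ·
  (1,3): δ = 41.40°  ✓
  (2,3): δ = 131.55°  ·
antipodal pairs: 2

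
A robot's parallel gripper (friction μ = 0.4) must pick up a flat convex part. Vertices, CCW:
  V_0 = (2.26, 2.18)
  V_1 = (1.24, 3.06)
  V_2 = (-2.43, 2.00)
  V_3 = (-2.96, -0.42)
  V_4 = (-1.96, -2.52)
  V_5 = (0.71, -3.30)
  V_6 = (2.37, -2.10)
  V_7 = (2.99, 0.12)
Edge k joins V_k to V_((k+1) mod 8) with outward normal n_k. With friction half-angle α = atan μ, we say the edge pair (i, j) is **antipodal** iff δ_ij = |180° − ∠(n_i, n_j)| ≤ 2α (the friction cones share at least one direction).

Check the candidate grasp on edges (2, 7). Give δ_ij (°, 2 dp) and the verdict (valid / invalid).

α = atan 0.4 = 21.80°;  2α = 43.60°
edge 2: e_2 = (-0.53, -2.42);  n_2 = (-0.9768, +0.2139)
edge 7: e_7 = (-0.73, +2.06);  n_7 = (+0.9426, +0.3340)
∠(n_2, n_7) = 148.13°
δ = |180° − 148.13°| = 31.87°
31.87° ≤ 2α = 43.60°  →  valid

δ = 31.87°, valid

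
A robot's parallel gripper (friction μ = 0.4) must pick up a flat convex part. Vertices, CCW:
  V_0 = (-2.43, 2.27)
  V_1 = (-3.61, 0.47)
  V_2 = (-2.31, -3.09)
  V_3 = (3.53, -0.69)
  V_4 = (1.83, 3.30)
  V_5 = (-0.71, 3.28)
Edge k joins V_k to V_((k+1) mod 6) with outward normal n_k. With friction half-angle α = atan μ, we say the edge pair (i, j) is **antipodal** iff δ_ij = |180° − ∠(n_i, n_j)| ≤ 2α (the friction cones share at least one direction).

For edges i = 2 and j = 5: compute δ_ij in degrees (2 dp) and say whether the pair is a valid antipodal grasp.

α = atan 0.4 = 21.80°;  2α = 43.60°
edge 2: e_2 = (+5.84, +2.40);  n_2 = (+0.3801, -0.9249)
edge 5: e_5 = (-1.72, -1.01);  n_5 = (-0.5064, +0.8623)
∠(n_2, n_5) = 171.92°
δ = |180° − 171.92°| = 8.08°
8.08° ≤ 2α = 43.60°  →  valid

δ = 8.08°, valid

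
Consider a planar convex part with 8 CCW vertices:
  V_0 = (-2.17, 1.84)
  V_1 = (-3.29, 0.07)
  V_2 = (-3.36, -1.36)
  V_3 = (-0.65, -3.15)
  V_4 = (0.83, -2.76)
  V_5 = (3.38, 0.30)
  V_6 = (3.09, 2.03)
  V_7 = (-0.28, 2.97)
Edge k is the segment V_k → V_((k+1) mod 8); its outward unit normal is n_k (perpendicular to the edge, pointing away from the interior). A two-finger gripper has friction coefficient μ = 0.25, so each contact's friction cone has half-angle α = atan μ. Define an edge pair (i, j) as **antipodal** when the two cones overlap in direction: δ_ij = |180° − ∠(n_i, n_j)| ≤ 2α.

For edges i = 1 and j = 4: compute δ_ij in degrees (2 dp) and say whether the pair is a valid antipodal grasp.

α = atan 0.25 = 14.04°;  2α = 28.07°
edge 1: e_1 = (-0.07, -1.43);  n_1 = (-0.9988, +0.0489)
edge 4: e_4 = (+2.55, +3.06);  n_4 = (+0.7682, -0.6402)
∠(n_1, n_4) = 143.00°
δ = |180° − 143.00°| = 37.00°
37.00° > 2α = 28.07°  →  invalid

δ = 37.00°, invalid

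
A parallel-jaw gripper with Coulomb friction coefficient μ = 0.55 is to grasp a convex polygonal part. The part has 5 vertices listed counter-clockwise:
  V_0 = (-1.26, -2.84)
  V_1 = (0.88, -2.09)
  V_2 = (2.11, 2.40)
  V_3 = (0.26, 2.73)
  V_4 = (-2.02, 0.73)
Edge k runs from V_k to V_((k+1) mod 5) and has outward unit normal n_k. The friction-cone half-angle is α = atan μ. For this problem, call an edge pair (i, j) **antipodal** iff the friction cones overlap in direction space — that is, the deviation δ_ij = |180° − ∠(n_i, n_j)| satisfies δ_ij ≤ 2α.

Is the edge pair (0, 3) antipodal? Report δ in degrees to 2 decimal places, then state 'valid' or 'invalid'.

δ = 21.94°, valid

α = atan 0.55 = 28.81°;  2α = 57.62°
edge 0: e_0 = (+2.14, +0.75);  n_0 = (+0.3307, -0.9437)
edge 3: e_3 = (-2.28, -2.00);  n_3 = (-0.6594, +0.7518)
∠(n_0, n_3) = 158.06°
δ = |180° − 158.06°| = 21.94°
21.94° ≤ 2α = 57.62°  →  valid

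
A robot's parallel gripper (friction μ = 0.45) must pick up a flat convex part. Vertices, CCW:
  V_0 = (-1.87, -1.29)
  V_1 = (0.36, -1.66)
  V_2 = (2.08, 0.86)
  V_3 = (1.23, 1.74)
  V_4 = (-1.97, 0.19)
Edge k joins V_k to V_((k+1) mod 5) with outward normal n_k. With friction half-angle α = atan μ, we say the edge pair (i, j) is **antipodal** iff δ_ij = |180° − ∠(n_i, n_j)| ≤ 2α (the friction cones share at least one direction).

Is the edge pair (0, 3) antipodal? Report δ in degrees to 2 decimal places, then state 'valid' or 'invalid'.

δ = 35.27°, valid

α = atan 0.45 = 24.23°;  2α = 48.46°
edge 0: e_0 = (+2.23, -0.37);  n_0 = (-0.1637, -0.9865)
edge 3: e_3 = (-3.20, -1.55);  n_3 = (-0.4359, +0.9000)
∠(n_0, n_3) = 144.73°
δ = |180° − 144.73°| = 35.27°
35.27° ≤ 2α = 48.46°  →  valid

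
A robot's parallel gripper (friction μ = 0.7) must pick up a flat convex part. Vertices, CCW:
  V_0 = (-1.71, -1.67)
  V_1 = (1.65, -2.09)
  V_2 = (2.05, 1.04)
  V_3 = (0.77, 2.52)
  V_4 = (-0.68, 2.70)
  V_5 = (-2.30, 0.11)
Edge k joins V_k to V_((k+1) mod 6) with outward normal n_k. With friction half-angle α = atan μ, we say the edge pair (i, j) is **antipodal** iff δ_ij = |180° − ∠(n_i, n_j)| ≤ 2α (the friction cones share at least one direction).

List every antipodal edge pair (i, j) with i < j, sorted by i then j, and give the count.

count = 7; pairs: (0,2), (0,3), (0,4), (1,4), (1,5), (2,5), (3,5)

α = atan 0.7 = 34.99°;  2α = 69.98°
n_0 = (-0.1240, -0.9923)
n_1 = (+0.9919, -0.1268)
n_2 = (+0.7564, +0.6542)
n_3 = (+0.1232, +0.9924)
n_4 = (-0.8478, +0.5303)
n_5 = (-0.9492, -0.3146)
  (0,1): δ = 90.16°  ·
  (0,2): δ = 42.02°  ✓
  (0,3): δ = 0.05°  ✓
  (0,4): δ = 65.10°  ✓
  (0,5): δ = 115.46°  ·
  (1,2): δ = 131.86°  ·
  (1,3): δ = 89.79°  ·
  (1,4): δ = 24.74°  ✓
  (1,5): δ = 25.62°  ✓
  (2,3): δ = 137.93°  ·
  (2,4): δ = 72.88°  ·
  (2,5): δ = 22.52°  ✓
  (3,4): δ = 114.95°  ·
  (3,5): δ = 64.59°  ✓
  (4,5): δ = 129.64°  ·
antipodal pairs: 7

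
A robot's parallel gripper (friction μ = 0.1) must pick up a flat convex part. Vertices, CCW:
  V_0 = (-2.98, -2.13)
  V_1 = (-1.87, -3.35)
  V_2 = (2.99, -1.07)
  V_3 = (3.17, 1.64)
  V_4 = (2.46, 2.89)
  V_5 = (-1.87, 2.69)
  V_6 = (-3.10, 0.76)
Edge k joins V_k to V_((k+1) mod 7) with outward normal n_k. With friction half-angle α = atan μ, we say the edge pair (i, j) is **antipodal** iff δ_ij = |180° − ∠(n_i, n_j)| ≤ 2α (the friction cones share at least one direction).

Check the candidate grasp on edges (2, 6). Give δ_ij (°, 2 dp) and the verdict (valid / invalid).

α = atan 0.1 = 5.71°;  2α = 11.42°
edge 2: e_2 = (+0.18, +2.71);  n_2 = (+0.9978, -0.0663)
edge 6: e_6 = (+0.12, -2.89);  n_6 = (-0.9991, -0.0415)
∠(n_2, n_6) = 173.82°
δ = |180° − 173.82°| = 6.18°
6.18° ≤ 2α = 11.42°  →  valid

δ = 6.18°, valid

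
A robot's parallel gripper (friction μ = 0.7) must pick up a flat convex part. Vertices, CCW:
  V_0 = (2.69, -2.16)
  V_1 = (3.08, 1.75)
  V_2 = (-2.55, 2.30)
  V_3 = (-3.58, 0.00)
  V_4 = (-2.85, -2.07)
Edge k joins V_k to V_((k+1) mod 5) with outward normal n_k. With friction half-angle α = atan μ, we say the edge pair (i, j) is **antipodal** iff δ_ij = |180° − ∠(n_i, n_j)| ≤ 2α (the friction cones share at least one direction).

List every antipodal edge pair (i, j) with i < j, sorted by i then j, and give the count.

count = 5; pairs: (0,2), (0,3), (1,3), (1,4), (2,4)

α = atan 0.7 = 34.99°;  2α = 69.98°
n_0 = (+0.9951, -0.0993)
n_1 = (+0.0972, +0.9953)
n_2 = (-0.9127, +0.4087)
n_3 = (-0.9431, -0.3326)
n_4 = (-0.0162, -0.9999)
  (0,1): δ = 89.88°  ·
  (0,2): δ = 18.43°  ✓
  (0,3): δ = 25.12°  ✓
  (0,4): δ = 94.77°  ·
  (1,2): δ = 108.54°  ·
  (1,3): δ = 64.99°  ✓
  (1,4): δ = 4.65°  ✓
  (2,3): δ = 136.45°  ·
  (2,4): δ = 66.81°  ✓
  (3,4): δ = 110.36°  ·
antipodal pairs: 5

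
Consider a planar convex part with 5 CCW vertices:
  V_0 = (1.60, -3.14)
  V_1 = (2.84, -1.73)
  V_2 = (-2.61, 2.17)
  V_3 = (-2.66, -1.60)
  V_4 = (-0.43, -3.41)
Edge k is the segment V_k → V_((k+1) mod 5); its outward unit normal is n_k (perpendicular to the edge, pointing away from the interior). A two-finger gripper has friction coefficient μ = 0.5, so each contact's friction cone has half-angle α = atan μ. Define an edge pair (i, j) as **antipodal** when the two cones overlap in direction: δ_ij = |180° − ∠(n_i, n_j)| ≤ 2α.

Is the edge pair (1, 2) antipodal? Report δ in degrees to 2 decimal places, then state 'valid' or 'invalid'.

α = atan 0.5 = 26.57°;  2α = 53.13°
edge 1: e_1 = (-5.45, +3.90);  n_1 = (+0.5819, +0.8132)
edge 2: e_2 = (-0.05, -3.77);  n_2 = (-0.9999, +0.0133)
∠(n_1, n_2) = 124.83°
δ = |180° − 124.83°| = 55.17°
55.17° > 2α = 53.13°  →  invalid

δ = 55.17°, invalid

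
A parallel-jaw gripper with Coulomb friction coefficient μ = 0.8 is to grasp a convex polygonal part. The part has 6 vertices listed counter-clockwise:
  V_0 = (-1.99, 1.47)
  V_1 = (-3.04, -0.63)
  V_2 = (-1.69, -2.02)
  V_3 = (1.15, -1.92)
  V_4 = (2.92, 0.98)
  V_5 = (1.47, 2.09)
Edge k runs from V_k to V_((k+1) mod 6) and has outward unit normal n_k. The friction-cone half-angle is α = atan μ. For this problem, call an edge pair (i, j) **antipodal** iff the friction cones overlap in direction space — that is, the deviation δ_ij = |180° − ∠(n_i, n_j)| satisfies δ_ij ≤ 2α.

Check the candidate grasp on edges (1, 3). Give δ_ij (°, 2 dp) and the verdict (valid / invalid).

δ = 75.56°, valid

α = atan 0.8 = 38.66°;  2α = 77.32°
edge 1: e_1 = (+1.35, -1.39);  n_1 = (-0.7174, -0.6967)
edge 3: e_3 = (+1.77, +2.90);  n_3 = (+0.8536, -0.5210)
∠(n_1, n_3) = 104.44°
δ = |180° − 104.44°| = 75.56°
75.56° ≤ 2α = 77.32°  →  valid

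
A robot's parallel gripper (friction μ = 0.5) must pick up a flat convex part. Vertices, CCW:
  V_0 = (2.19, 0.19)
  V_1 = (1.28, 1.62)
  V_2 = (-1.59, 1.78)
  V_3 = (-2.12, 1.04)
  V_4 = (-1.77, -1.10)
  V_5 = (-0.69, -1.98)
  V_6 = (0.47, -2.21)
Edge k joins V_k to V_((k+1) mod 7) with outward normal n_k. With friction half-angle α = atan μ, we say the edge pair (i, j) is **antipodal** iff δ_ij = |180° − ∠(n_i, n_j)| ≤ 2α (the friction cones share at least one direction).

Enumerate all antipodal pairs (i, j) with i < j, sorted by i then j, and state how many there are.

α = atan 0.5 = 26.57°;  2α = 53.13°
n_0 = (+0.8437, +0.5369)
n_1 = (+0.0557, +0.9984)
n_2 = (-0.8130, +0.5823)
n_3 = (-0.9869, -0.1614)
n_4 = (-0.6317, -0.7752)
n_5 = (-0.1945, -0.9809)
n_6 = (+0.8128, -0.5825)
  (0,1): δ = 125.66°  ·
  (0,2): δ = 68.08°  ·
  (0,3): δ = 23.18°  ✓
  (0,4): δ = 18.36°  ✓
  (0,5): δ = 46.31°  ✓
  (0,6): δ = 111.90°  ·
  (1,2): δ = 122.42°  ·
  (1,3): δ = 77.52°  ·
  (1,4): δ = 35.98°  ✓
  (1,5): δ = 8.02°  ✓
  (1,6): δ = 57.56°  ·
  (2,3): δ = 135.10°  ·
  (2,4): δ = 93.56°  ·
  (2,5): δ = 65.60°  ·
  (2,6): δ = 0.02°  ✓
  (3,4): δ = 138.46°  ·
  (3,5): δ = 110.50°  ·
  (3,6): δ = 44.92°  ✓
  (4,5): δ = 152.04°  ·
  (4,6): δ = 86.45°  ·
  (5,6): δ = 114.41°  ·
antipodal pairs: 7

count = 7; pairs: (0,3), (0,4), (0,5), (1,4), (1,5), (2,6), (3,6)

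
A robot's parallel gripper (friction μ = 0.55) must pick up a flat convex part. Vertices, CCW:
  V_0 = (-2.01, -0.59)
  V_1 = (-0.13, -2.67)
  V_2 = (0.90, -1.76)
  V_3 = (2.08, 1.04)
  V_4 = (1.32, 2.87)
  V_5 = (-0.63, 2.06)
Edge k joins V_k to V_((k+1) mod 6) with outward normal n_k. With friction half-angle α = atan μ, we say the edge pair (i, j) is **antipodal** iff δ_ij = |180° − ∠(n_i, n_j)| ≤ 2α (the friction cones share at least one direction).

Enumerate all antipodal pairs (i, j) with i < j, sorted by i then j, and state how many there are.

α = atan 0.55 = 28.81°;  2α = 57.62°
n_0 = (-0.7419, -0.6705)
n_1 = (+0.6621, -0.7494)
n_2 = (+0.9215, -0.3884)
n_3 = (+0.9235, +0.3835)
n_4 = (-0.3836, +0.9235)
n_5 = (-0.8869, +0.4619)
  (0,1): δ = 90.65°  ·
  (0,2): δ = 64.96°  ·
  (0,3): δ = 19.56°  ✓
  (0,4): δ = 70.45°  ·
  (0,5): δ = 110.38°  ·
  (1,2): δ = 154.31°  ·
  (1,3): δ = 108.91°  ·
  (1,4): δ = 18.90°  ✓
  (1,5): δ = 21.03°  ✓
  (2,3): δ = 134.59°  ·
  (2,4): δ = 44.59°  ✓
  (2,5): δ = 4.66°  ✓
  (3,4): δ = 90.00°  ·
  (3,5): δ = 50.06°  ✓
  (4,5): δ = 140.07°  ·
antipodal pairs: 6

count = 6; pairs: (0,3), (1,4), (1,5), (2,4), (2,5), (3,5)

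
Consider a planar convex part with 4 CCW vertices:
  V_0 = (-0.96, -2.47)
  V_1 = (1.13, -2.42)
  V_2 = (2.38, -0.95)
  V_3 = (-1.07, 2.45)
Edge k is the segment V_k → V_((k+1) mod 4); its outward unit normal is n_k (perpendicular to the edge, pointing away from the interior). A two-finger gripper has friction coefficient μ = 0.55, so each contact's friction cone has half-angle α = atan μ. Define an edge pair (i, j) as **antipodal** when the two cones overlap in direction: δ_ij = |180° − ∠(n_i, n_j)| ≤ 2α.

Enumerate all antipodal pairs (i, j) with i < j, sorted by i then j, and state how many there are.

α = atan 0.55 = 28.81°;  2α = 57.62°
n_0 = (+0.0239, -0.9997)
n_1 = (+0.7618, -0.6478)
n_2 = (+0.7019, +0.7122)
n_3 = (-0.9998, -0.0224)
  (0,1): δ = 131.75°  ·
  (0,2): δ = 45.95°  ✓
  (0,3): δ = 89.91°  ·
  (1,2): δ = 94.21°  ·
  (1,3): δ = 41.66°  ✓
  (2,3): δ = 44.14°  ✓
antipodal pairs: 3

count = 3; pairs: (0,2), (1,3), (2,3)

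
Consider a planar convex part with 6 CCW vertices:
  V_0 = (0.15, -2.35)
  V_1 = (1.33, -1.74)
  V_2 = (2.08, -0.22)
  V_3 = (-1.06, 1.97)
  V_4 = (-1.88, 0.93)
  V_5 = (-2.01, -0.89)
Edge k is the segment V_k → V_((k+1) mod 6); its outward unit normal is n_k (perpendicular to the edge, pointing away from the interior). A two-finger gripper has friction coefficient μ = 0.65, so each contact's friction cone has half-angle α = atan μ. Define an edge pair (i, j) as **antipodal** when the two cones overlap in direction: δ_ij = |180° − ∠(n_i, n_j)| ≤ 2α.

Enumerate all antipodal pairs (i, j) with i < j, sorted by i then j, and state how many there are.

α = atan 0.65 = 33.02°;  2α = 66.05°
n_0 = (+0.4592, -0.8883)
n_1 = (+0.8968, -0.4425)
n_2 = (+0.5721, +0.8202)
n_3 = (-0.7853, +0.6192)
n_4 = (-0.9975, +0.0712)
n_5 = (-0.5600, -0.8285)
  (0,1): δ = 143.60°  ·
  (0,2): δ = 62.23°  ✓
  (0,3): δ = 24.41°  ✓
  (0,4): δ = 58.58°  ✓
  (0,5): δ = 118.61°  ·
  (1,2): δ = 98.63°  ·
  (1,3): δ = 11.99°  ✓
  (1,4): δ = 22.18°  ✓
  (1,5): δ = 82.21°  ·
  (2,3): δ = 93.36°  ·
  (2,4): δ = 59.19°  ✓
  (2,5): δ = 0.84°  ✓
  (3,4): δ = 145.83°  ·
  (3,5): δ = 85.80°  ·
  (4,5): δ = 119.97°  ·
antipodal pairs: 7

count = 7; pairs: (0,2), (0,3), (0,4), (1,3), (1,4), (2,4), (2,5)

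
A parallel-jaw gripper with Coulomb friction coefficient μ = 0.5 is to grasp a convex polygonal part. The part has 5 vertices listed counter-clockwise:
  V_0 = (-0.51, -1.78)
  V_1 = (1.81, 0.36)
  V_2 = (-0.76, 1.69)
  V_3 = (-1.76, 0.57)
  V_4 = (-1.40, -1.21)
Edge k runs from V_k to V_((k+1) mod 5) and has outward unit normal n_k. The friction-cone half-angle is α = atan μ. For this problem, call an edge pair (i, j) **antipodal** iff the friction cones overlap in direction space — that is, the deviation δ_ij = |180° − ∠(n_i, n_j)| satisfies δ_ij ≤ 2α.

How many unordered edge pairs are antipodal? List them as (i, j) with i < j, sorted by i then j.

count = 3; pairs: (0,2), (1,3), (1,4)

α = atan 0.5 = 26.57°;  2α = 53.13°
n_0 = (+0.6780, -0.7350)
n_1 = (+0.4596, +0.8881)
n_2 = (-0.7459, +0.6660)
n_3 = (-0.9802, -0.1982)
n_4 = (-0.5393, -0.8421)
  (0,1): δ = 70.05°  ·
  (0,2): δ = 5.55°  ✓
  (0,3): δ = 58.74°  ·
  (0,4): δ = 104.67°  ·
  (1,2): δ = 104.40°  ·
  (1,3): δ = 51.20°  ✓
  (1,4): δ = 5.28°  ✓
  (2,3): δ = 126.81°  ·
  (2,4): δ = 80.88°  ·
  (3,4): δ = 134.07°  ·
antipodal pairs: 3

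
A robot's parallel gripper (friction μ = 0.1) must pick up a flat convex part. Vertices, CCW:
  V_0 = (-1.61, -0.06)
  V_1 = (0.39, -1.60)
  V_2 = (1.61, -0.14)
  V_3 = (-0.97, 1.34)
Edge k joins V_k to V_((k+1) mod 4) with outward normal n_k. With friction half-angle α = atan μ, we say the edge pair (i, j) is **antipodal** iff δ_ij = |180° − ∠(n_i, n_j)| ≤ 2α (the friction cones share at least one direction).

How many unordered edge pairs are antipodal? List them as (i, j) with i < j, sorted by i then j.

α = atan 0.1 = 5.71°;  2α = 11.42°
n_0 = (-0.6101, -0.7923)
n_1 = (+0.7674, -0.6412)
n_2 = (+0.4976, +0.8674)
n_3 = (-0.9095, +0.4158)
  (0,1): δ = 92.29°  ·
  (0,2): δ = 7.76°  ✓
  (0,3): δ = 103.03°  ·
  (1,2): δ = 79.96°  ·
  (1,3): δ = 15.32°  ·
  (2,3): δ = 84.73°  ·
antipodal pairs: 1

count = 1; pairs: (0,2)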